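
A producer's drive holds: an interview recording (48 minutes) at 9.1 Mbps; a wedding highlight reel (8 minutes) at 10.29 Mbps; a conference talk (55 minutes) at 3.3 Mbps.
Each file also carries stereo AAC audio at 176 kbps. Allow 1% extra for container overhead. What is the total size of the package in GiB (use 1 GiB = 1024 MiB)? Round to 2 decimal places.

Audio: 176 kbps = 0.176 Mbps.
interview recording: 9.276 Mbps × 2880 s × 1.01 = 26982.0 Mb
wedding highlight reel: 10.466 Mbps × 480 s × 1.01 = 5073.9 Mb
conference talk: 3.476 Mbps × 3300 s × 1.01 = 11585.5 Mb
Total: 43641.5 Mb = 5455.2 MB.
= 5.081 GiB.

5.08 GiB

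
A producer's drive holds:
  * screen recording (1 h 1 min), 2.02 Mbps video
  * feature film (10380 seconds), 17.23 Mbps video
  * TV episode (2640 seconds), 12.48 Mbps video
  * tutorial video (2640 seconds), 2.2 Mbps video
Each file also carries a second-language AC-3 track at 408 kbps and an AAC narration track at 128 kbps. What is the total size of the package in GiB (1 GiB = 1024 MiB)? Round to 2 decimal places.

27.40 GiB

Audio total: 408 + 128 = 536 kbps = 0.536 Mbps.
screen recording: 2.556 Mbps × 3660 s = 9355.0 Mb
feature film: 17.766 Mbps × 10380 s = 184411.1 Mb
TV episode: 13.016 Mbps × 2640 s = 34362.2 Mb
tutorial video: 2.736 Mbps × 2640 s = 7223.0 Mb
Total: 235351.3 Mb = 29418.9 MB.
= 27.40 GiB.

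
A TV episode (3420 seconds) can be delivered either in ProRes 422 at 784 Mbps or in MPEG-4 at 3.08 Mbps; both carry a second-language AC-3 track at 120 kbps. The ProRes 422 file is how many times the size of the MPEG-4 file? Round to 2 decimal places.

Audio: 120 kbps = 0.120 Mbps.
ProRes 422: 784.120 Mbps × 3420 s = 2681690.4 Mb = 312.190 GiB.
MPEG-4: 3.200 Mbps × 3420 s = 10944.0 Mb = 1.274 GiB.
Ratio: 312.190 / 1.274 = 245.037.

245.04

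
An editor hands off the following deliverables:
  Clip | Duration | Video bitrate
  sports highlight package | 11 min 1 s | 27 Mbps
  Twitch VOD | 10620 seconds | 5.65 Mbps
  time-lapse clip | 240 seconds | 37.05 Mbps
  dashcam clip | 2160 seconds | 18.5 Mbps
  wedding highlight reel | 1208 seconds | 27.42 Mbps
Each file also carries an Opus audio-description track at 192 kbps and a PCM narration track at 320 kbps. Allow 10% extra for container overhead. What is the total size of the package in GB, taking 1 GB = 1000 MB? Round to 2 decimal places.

23.02 GB

Audio total: 192 + 320 = 512 kbps = 0.512 Mbps.
sports highlight package: 27.512 Mbps × 661 s × 1.10 = 20004.0 Mb
Twitch VOD: 6.162 Mbps × 10620 s × 1.10 = 71984.5 Mb
time-lapse clip: 37.562 Mbps × 240 s × 1.10 = 9916.4 Mb
dashcam clip: 19.012 Mbps × 2160 s × 1.10 = 45172.5 Mb
wedding highlight reel: 27.932 Mbps × 1208 s × 1.10 = 37116.0 Mb
Total: 184193.4 Mb = 23024.2 MB.
= 23.02 GB.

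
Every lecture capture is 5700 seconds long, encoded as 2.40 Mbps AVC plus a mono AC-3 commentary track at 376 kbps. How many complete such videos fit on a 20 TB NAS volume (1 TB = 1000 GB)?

Audio: 376 kbps = 0.376 Mbps.
Total bitrate: 2.776 Mbps.
Per item: 2.776 Mbps × 5700 s = 15,823 Mb = 1,978 MB.
Capacity: 20 TB = 160,000,000 Mb; 10111.73 items → 10111 complete.

10111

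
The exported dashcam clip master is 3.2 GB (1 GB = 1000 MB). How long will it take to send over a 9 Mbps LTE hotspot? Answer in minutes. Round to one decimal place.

File: 3.2 GB = 25600.0 Mb.
At 9 Mbps: 25600.0 / 9 = 2844.4 s ≈ 47.4 minutes.

47.4 minutes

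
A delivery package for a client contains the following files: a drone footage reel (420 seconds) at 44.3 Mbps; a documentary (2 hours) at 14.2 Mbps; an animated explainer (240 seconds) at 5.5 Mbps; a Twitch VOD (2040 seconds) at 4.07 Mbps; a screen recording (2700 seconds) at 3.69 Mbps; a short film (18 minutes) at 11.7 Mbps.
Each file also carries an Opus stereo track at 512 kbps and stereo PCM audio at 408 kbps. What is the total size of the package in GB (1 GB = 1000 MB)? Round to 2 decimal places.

Audio total: 512 + 408 = 920 kbps = 0.920 Mbps.
drone footage reel: 45.220 Mbps × 420 s = 18992.4 Mb
documentary: 15.120 Mbps × 7200 s = 108864.0 Mb
animated explainer: 6.420 Mbps × 240 s = 1540.8 Mb
Twitch VOD: 4.990 Mbps × 2040 s = 10179.6 Mb
screen recording: 4.610 Mbps × 2700 s = 12447.0 Mb
short film: 12.620 Mbps × 1080 s = 13629.6 Mb
Total: 165653.4 Mb = 20706.7 MB.
= 20.71 GB.

20.71 GB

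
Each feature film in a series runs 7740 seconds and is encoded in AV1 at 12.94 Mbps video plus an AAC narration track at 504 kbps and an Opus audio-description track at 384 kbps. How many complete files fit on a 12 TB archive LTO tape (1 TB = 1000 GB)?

896

Audio total: 504 + 384 = 888 kbps = 0.888 Mbps.
Total bitrate: 13.828 Mbps.
Per item: 13.828 Mbps × 7740 s = 107,029 Mb = 13,379 MB.
Capacity: 12 TB = 96,000,000 Mb; 896.96 items → 896 complete.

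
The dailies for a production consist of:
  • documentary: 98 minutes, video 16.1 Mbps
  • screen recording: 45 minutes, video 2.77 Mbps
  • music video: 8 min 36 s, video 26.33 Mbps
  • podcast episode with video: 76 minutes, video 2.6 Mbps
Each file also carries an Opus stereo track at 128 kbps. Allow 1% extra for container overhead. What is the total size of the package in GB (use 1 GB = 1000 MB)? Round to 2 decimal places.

Audio: 128 kbps = 0.128 Mbps.
documentary: 16.228 Mbps × 5880 s × 1.01 = 96374.8 Mb
screen recording: 2.898 Mbps × 2700 s × 1.01 = 7902.8 Mb
music video: 26.458 Mbps × 516 s × 1.01 = 13788.9 Mb
podcast episode with video: 2.728 Mbps × 4560 s × 1.01 = 12564.1 Mb
Total: 130630.6 Mb = 16328.8 MB.
= 16.33 GB.

16.33 GB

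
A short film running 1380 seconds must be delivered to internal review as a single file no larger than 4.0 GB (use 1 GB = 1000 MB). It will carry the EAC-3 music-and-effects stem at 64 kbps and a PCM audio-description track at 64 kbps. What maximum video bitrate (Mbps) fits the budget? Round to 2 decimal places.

Budget: 4.0 GB = 32000.0 Mb.
Total bitrate budget: 32000.0 Mb / 1380 s = 23.188 Mbps.
Audio total: 64 + 64 = 128 kbps = 0.128 Mbps.
Video: 23.188 − 0.128 = 23.060 Mbps.

23.06 Mbps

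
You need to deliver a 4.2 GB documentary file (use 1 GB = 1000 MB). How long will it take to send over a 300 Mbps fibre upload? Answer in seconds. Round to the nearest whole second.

File: 4.2 GB = 33600.0 Mb.
At 300 Mbps: 33600.0 / 300 = 112.0 s ≈ 112 seconds.

112 seconds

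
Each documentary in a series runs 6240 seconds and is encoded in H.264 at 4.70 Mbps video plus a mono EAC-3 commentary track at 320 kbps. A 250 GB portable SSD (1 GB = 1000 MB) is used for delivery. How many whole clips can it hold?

63

Audio: 320 kbps = 0.320 Mbps.
Total bitrate: 5.020 Mbps.
Per item: 5.020 Mbps × 6240 s = 31,325 Mb = 3,916 MB.
Capacity: 250 GB = 2,000,000 Mb; 63.85 items → 63 complete.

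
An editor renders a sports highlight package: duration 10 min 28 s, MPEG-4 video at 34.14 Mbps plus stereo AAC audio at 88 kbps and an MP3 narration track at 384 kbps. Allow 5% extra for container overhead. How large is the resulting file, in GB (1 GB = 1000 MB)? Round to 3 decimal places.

2.853 GB

10 min 28 s = 628 s
Audio total: 88 + 384 = 472 kbps = 0.472 Mbps.
Total bitrate: 34.14 + 0.472 = 34.612 Mbps.
Stream data: 34.612 Mbps × 628 s = 21736.3 Mb.
With 5% container overhead: ×1.05.
22,823 Mb ÷ 8 = 2,853 MB → 2.853 GB.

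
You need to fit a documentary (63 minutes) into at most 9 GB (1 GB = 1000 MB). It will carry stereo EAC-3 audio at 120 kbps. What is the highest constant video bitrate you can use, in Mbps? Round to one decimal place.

18.9 Mbps

Budget: 9 GB = 72000.0 Mb.
63 min = 3780 s
Total bitrate budget: 72000.0 Mb / 3780 s = 19.048 Mbps.
Audio: 120 kbps = 0.120 Mbps.
Video: 19.048 − 0.120 = 18.928 Mbps.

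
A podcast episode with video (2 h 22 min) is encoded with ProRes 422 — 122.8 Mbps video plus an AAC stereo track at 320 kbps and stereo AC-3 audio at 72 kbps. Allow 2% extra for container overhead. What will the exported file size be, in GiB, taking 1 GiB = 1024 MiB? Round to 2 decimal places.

124.63 GiB

2 h 22 min = 142 min = 8520 s
Audio total: 320 + 72 = 392 kbps = 0.392 Mbps.
Total bitrate: 122.8 + 0.392 = 123.192 Mbps.
Stream data: 123.192 Mbps × 8520 s = 1049595.8 Mb.
With 2% container overhead: ×1.02.
1,070,588 Mb = 133,823,469,600 bytes ÷ 1,073,741,824 = 124.6 GiB.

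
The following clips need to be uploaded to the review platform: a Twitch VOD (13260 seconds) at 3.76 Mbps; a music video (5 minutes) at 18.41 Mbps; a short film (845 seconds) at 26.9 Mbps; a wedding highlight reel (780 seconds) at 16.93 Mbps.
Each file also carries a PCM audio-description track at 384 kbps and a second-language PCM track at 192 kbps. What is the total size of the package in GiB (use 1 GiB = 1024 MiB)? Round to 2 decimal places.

Audio total: 384 + 192 = 576 kbps = 0.576 Mbps.
Twitch VOD: 4.336 Mbps × 13260 s = 57495.4 Mb
music video: 18.986 Mbps × 300 s = 5695.8 Mb
short film: 27.476 Mbps × 845 s = 23217.2 Mb
wedding highlight reel: 17.506 Mbps × 780 s = 13654.7 Mb
Total: 100063.1 Mb = 12507.9 MB.
= 11.65 GiB.

11.65 GiB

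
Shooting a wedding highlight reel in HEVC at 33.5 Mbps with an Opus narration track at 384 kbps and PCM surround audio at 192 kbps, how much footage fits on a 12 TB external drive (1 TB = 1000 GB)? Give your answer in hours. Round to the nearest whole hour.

Audio total: 384 + 192 = 576 kbps = 0.576 Mbps.
Total bitrate: 33.5 + 0.576 = 34.076 Mbps.
Capacity: 12 TB = 96,000,000 Mb.
Recording time: 96,000,000 / 34.076 = 2,817,232 s ≈ 783 hours.

783 hours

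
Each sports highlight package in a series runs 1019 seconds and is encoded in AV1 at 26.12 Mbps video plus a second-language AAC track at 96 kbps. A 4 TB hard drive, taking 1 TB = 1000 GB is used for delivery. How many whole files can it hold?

1197

Audio: 96 kbps = 0.096 Mbps.
Total bitrate: 26.216 Mbps.
Per item: 26.216 Mbps × 1019 s = 26,714 Mb = 3,339 MB.
Capacity: 4 TB = 32,000,000 Mb; 1197.87 items → 1197 complete.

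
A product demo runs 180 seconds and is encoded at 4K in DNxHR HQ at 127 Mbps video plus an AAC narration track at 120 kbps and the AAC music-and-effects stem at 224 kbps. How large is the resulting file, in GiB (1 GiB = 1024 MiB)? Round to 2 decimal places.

2.67 GiB

Audio total: 120 + 224 = 344 kbps = 0.344 Mbps.
Total bitrate: 127 + 0.344 = 127.344 Mbps.
Stream data: 127.344 Mbps × 180 s = 22921.9 Mb.
22,922 Mb = 2,865,240,000 bytes ÷ 1,073,741,824 = 2.668 GiB.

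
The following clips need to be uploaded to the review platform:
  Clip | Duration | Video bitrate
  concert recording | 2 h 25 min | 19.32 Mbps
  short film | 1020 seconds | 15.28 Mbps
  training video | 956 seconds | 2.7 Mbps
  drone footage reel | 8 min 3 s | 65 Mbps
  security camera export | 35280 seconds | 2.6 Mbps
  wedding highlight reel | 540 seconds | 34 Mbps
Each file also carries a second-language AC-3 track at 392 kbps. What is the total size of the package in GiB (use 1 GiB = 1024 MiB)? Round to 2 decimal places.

40.30 GiB

Audio: 392 kbps = 0.392 Mbps.
concert recording: 19.712 Mbps × 8700 s = 171494.4 Mb
short film: 15.672 Mbps × 1020 s = 15985.4 Mb
training video: 3.092 Mbps × 956 s = 2956.0 Mb
drone footage reel: 65.392 Mbps × 483 s = 31584.3 Mb
security camera export: 2.992 Mbps × 35280 s = 105557.8 Mb
wedding highlight reel: 34.392 Mbps × 540 s = 18571.7 Mb
Total: 346149.6 Mb = 43268.7 MB.
= 40.30 GiB.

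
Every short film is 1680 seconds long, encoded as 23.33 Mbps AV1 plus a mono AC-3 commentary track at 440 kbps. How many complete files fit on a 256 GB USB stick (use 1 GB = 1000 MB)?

Audio: 440 kbps = 0.440 Mbps.
Total bitrate: 23.770 Mbps.
Per item: 23.770 Mbps × 1680 s = 39,934 Mb = 4,992 MB.
Capacity: 256 GB = 2,048,000 Mb; 51.29 items → 51 complete.

51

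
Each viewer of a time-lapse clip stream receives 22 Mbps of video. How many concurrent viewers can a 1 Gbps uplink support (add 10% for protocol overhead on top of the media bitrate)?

41

On the wire with 10% overhead: 24.200 Mbps.
1 Gbps = 1,000 Mbps; 1,000 / 24.200 = 41.32 → 41 viewers.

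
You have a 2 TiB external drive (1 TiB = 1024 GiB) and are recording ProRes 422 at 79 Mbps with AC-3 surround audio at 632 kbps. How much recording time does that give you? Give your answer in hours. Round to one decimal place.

61.4 hours

Audio: 632 kbps = 0.632 Mbps.
Total bitrate: 79 + 0.632 = 79.632 Mbps.
Capacity: 2 TiB = 17,592,186 Mb.
Recording time: 17,592,186 / 79.632 = 220,919 s ≈ 61.4 hours.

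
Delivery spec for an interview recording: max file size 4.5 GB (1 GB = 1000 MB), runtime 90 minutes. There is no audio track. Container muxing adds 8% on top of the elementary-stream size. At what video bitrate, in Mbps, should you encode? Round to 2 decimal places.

6.17 Mbps

Budget: 4.5 GB = 36000.0 Mb.
Stream payload after overhead: 36000.0 / 1.08 = 33333.3 Mb.
90 min = 5400 s
Total bitrate budget: 33333.3 Mb / 5400 s = 6.173 Mbps.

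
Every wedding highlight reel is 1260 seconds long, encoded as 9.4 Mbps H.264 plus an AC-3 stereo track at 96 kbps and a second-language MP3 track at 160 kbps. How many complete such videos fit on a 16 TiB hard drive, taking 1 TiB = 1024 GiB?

11567

Audio total: 96 + 160 = 256 kbps = 0.256 Mbps.
Total bitrate: 9.656 Mbps.
Per item: 9.656 Mbps × 1260 s = 12,167 Mb = 1,521 MB.
Capacity: 16 TiB = 140,737,488 Mb; 11567.57 items → 11567 complete.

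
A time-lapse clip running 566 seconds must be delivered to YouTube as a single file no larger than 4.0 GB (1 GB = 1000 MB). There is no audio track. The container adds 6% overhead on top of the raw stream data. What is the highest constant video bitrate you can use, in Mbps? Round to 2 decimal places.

Budget: 4.0 GB = 32000.0 Mb.
Stream payload after overhead: 32000.0 / 1.06 = 30188.7 Mb.
Total bitrate budget: 30188.7 Mb / 566 s = 53.337 Mbps.

53.34 Mbps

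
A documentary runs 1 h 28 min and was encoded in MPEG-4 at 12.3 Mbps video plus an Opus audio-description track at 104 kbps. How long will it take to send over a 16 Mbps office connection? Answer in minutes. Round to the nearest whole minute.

1 h 28 min = 88 min = 5280 s
Audio: 104 kbps = 0.104 Mbps.
Total bitrate: 12.404 Mbps.
File: 12.404 Mbps × 5280 s = 65493.1 Mb.
At 16 Mbps: 65493.1 / 16 = 4093.3 s ≈ 68.2 minutes.

68 minutes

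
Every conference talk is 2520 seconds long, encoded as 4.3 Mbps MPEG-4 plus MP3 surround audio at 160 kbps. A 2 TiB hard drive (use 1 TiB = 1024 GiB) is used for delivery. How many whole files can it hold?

1565

Audio: 160 kbps = 0.160 Mbps.
Total bitrate: 4.460 Mbps.
Per item: 4.460 Mbps × 2520 s = 11,239 Mb = 1,405 MB.
Capacity: 2 TiB = 17,592,186 Mb; 1565.25 items → 1565 complete.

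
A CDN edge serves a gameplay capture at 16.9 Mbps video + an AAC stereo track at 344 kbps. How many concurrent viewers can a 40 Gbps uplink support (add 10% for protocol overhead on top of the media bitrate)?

2108

Audio: 344 kbps = 0.344 Mbps.
Per-viewer media rate: 17.244 Mbps.
On the wire with 10% overhead: 18.968 Mbps.
40 Gbps = 40,000 Mbps; 40,000 / 18.968 = 2108.77 → 2108 viewers.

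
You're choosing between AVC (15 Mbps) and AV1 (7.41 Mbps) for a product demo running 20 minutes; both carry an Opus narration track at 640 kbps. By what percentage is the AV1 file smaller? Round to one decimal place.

20 min = 1200 s
Audio: 640 kbps = 0.640 Mbps.
AVC: 15.640 Mbps × 1200 s = 18768.0 Mb = 2.185 GiB.
AV1: 8.050 Mbps × 1200 s = 9660.0 Mb = 1.125 GiB.
Reduction: (1 − 1.125/2.185) × 100 = 48.53%.

48.5%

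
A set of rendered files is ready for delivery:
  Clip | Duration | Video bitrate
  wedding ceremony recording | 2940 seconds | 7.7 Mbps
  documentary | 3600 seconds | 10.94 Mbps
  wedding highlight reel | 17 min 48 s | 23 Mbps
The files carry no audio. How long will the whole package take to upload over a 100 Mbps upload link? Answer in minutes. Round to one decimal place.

wedding ceremony recording: 7.700 Mbps × 2940 s = 22638.0 Mb
documentary: 10.940 Mbps × 3600 s = 39384.0 Mb
wedding highlight reel: 23.000 Mbps × 1068 s = 24564.0 Mb
Total: 86586.0 Mb = 10823.2 MB.
At 100 Mbps: 86586.0 / 100 = 866 s ≈ 14.4 minutes.

14.4 minutes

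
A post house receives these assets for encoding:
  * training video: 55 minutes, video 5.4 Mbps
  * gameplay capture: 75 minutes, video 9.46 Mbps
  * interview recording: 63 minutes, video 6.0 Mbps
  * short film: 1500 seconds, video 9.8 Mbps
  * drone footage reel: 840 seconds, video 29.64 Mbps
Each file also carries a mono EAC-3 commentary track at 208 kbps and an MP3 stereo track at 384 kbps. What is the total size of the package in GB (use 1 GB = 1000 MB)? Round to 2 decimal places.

Audio total: 208 + 384 = 592 kbps = 0.592 Mbps.
training video: 5.992 Mbps × 3300 s = 19773.6 Mb
gameplay capture: 10.052 Mbps × 4500 s = 45234.0 Mb
interview recording: 6.592 Mbps × 3780 s = 24917.8 Mb
short film: 10.392 Mbps × 1500 s = 15588.0 Mb
drone footage reel: 30.232 Mbps × 840 s = 25394.9 Mb
Total: 130908.2 Mb = 16363.5 MB.
= 16.36 GB.

16.36 GB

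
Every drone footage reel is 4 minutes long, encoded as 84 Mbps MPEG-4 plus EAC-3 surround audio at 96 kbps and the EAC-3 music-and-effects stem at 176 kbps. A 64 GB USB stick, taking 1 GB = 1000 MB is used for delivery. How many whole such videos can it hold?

4 min = 240 s
Audio total: 96 + 176 = 272 kbps = 0.272 Mbps.
Total bitrate: 84.272 Mbps.
Per item: 84.272 Mbps × 240 s = 20,225 Mb = 2,528 MB.
Capacity: 64 GB = 512,000 Mb; 25.31 items → 25 complete.

25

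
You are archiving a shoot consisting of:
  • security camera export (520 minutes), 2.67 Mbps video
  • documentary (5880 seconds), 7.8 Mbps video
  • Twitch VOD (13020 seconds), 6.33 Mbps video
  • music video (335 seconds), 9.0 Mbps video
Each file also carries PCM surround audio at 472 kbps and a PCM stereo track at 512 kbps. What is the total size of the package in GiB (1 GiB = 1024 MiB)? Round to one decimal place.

Audio total: 472 + 512 = 984 kbps = 0.984 Mbps.
security camera export: 3.654 Mbps × 31200 s = 114004.8 Mb
documentary: 8.784 Mbps × 5880 s = 51649.9 Mb
Twitch VOD: 7.314 Mbps × 13020 s = 95228.3 Mb
music video: 9.984 Mbps × 335 s = 3344.6 Mb
Total: 264227.6 Mb = 33028.5 MB.
= 30.76 GiB.

30.8 GiB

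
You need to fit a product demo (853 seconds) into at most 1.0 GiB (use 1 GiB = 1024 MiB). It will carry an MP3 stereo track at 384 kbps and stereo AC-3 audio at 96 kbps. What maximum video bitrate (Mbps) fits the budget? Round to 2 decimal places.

Budget: 1.0 GiB = 8589.9 Mb.
Total bitrate budget: 8589.9 Mb / 853 s = 10.070 Mbps.
Audio total: 384 + 96 = 480 kbps = 0.480 Mbps.
Video: 10.070 − 0.480 = 9.590 Mbps.

9.59 Mbps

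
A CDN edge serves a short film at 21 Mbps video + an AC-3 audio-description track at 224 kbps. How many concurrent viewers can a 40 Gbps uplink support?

1884

Audio: 224 kbps = 0.224 Mbps.
Per-viewer media rate: 21.224 Mbps.
40 Gbps = 40,000 Mbps; 40,000 / 21.224 = 1884.66 → 1884 viewers.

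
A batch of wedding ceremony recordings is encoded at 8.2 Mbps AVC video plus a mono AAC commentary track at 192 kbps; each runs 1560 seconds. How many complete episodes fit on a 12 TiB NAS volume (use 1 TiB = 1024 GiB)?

Audio: 192 kbps = 0.192 Mbps.
Total bitrate: 8.392 Mbps.
Per item: 8.392 Mbps × 1560 s = 13,092 Mb = 1,636 MB.
Capacity: 12 TiB = 105,553,116 Mb; 8062.71 items → 8062 complete.

8062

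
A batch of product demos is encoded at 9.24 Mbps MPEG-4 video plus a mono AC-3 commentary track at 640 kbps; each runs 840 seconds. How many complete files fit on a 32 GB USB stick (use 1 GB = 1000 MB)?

30

Audio: 640 kbps = 0.640 Mbps.
Total bitrate: 9.880 Mbps.
Per item: 9.880 Mbps × 840 s = 8,299 Mb = 1,037 MB.
Capacity: 32 GB = 256,000 Mb; 30.85 items → 30 complete.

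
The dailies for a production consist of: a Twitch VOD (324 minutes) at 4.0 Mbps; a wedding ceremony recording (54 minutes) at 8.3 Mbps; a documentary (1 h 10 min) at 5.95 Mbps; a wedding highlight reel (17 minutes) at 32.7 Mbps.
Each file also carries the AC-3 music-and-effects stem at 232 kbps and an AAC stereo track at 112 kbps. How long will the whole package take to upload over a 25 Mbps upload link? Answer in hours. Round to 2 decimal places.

Audio total: 232 + 112 = 344 kbps = 0.344 Mbps.
Twitch VOD: 4.344 Mbps × 19440 s = 84447.4 Mb
wedding ceremony recording: 8.644 Mbps × 3240 s = 28006.6 Mb
documentary: 6.294 Mbps × 4200 s = 26434.8 Mb
wedding highlight reel: 33.044 Mbps × 1020 s = 33704.9 Mb
Total: 172593.6 Mb = 21574.2 MB.
At 25 Mbps: 172593.6 / 25 = 6904 s ≈ 1.92 hours.

1.92 hours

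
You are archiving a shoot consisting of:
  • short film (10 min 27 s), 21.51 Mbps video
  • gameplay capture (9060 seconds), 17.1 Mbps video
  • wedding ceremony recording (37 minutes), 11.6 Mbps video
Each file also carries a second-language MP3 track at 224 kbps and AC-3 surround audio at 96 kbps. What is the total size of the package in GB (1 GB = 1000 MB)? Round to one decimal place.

24.7 GB

Audio total: 224 + 96 = 320 kbps = 0.320 Mbps.
short film: 21.830 Mbps × 627 s = 13687.4 Mb
gameplay capture: 17.420 Mbps × 9060 s = 157825.2 Mb
wedding ceremony recording: 11.920 Mbps × 2220 s = 26462.4 Mb
Total: 197975.0 Mb = 24746.9 MB.
= 24.75 GB.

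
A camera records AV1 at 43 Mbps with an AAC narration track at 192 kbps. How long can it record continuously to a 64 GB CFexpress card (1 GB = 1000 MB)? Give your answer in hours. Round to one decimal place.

3.3 hours

Audio: 192 kbps = 0.192 Mbps.
Total bitrate: 43 + 0.192 = 43.192 Mbps.
Capacity: 64 GB = 512,000 Mb.
Recording time: 512,000 / 43.192 = 11,854 s ≈ 3.29 hours.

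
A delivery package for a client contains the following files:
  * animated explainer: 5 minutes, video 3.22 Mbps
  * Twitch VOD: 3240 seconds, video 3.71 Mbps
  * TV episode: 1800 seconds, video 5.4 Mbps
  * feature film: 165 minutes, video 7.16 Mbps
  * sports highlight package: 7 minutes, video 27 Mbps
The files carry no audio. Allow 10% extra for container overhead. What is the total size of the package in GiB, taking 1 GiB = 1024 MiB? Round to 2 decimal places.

animated explainer: 3.220 Mbps × 300 s × 1.10 = 1062.6 Mb
Twitch VOD: 3.710 Mbps × 3240 s × 1.10 = 13222.4 Mb
TV episode: 5.400 Mbps × 1800 s × 1.10 = 10692.0 Mb
feature film: 7.160 Mbps × 9900 s × 1.10 = 77972.4 Mb
sports highlight package: 27.000 Mbps × 420 s × 1.10 = 12474.0 Mb
Total: 115423.4 Mb = 14427.9 MB.
= 13.44 GiB.

13.44 GiB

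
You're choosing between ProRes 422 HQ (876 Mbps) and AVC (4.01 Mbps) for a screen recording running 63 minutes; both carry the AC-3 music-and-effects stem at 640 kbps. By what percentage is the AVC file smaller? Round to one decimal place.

99.5%

63 min = 3780 s
Audio: 640 kbps = 0.640 Mbps.
ProRes 422 HQ: 876.640 Mbps × 3780 s = 3313699.2 Mb = 385.765 GiB.
AVC: 4.650 Mbps × 3780 s = 17577.0 Mb = 2.046 GiB.
Reduction: (1 − 2.046/385.765) × 100 = 99.47%.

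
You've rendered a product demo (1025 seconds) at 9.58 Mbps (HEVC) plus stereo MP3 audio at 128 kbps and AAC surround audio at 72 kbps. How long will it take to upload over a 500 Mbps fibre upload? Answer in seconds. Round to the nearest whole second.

20 seconds

Audio total: 128 + 72 = 200 kbps = 0.200 Mbps.
Total bitrate: 9.780 Mbps.
File: 9.780 Mbps × 1025 s = 10024.5 Mb.
At 500 Mbps: 10024.5 / 500 = 20.0 s ≈ 20 seconds.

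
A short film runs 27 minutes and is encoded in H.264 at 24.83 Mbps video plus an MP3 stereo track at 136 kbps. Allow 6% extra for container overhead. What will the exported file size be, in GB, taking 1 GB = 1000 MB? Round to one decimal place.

27 min = 1620 s
Audio: 136 kbps = 0.136 Mbps.
Total bitrate: 24.83 + 0.136 = 24.966 Mbps.
Stream data: 24.966 Mbps × 1620 s = 40444.9 Mb.
With 6% container overhead: ×1.06.
42,872 Mb ÷ 8 = 5,359 MB → 5.359 GB.

5.4 GB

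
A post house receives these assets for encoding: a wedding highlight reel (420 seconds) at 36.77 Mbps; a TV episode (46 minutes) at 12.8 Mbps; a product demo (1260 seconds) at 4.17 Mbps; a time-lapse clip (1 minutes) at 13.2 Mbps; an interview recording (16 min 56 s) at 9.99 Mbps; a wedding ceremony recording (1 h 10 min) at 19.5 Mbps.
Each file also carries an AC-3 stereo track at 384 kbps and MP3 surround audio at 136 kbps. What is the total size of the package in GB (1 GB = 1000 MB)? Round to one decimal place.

Audio total: 384 + 136 = 520 kbps = 0.520 Mbps.
wedding highlight reel: 37.290 Mbps × 420 s = 15661.8 Mb
TV episode: 13.320 Mbps × 2760 s = 36763.2 Mb
product demo: 4.690 Mbps × 1260 s = 5909.4 Mb
time-lapse clip: 13.720 Mbps × 60 s = 823.2 Mb
interview recording: 10.510 Mbps × 1016 s = 10678.2 Mb
wedding ceremony recording: 20.020 Mbps × 4200 s = 84084.0 Mb
Total: 153919.8 Mb = 19240.0 MB.
= 19.24 GB.

19.2 GB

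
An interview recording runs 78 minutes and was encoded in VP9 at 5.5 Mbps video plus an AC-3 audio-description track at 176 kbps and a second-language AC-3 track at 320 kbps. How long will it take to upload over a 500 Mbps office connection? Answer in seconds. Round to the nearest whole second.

78 min = 4680 s
Audio total: 176 + 320 = 496 kbps = 0.496 Mbps.
Total bitrate: 5.996 Mbps.
File: 5.996 Mbps × 4680 s = 28061.3 Mb.
At 500 Mbps: 28061.3 / 500 = 56.1 s ≈ 56.1 seconds.

56 seconds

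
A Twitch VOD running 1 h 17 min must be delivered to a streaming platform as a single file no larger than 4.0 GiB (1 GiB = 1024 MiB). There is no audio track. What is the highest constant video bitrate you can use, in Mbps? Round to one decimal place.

Budget: 4.0 GiB = 34359.7 Mb.
1 h 17 min = 77 min = 4620 s
Total bitrate budget: 34359.7 Mb / 4620 s = 7.437 Mbps.

7.4 Mbps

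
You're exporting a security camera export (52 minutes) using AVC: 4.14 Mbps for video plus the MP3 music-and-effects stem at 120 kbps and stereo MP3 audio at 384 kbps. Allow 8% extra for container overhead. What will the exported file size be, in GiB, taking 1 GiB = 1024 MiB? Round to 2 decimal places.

52 min = 3120 s
Audio total: 120 + 384 = 504 kbps = 0.504 Mbps.
Total bitrate: 4.14 + 0.504 = 4.644 Mbps.
Stream data: 4.644 Mbps × 3120 s = 14489.3 Mb.
With 8% container overhead: ×1.08.
15,648 Mb = 1,956,052,800 bytes ÷ 1,073,741,824 = 1.822 GiB.

1.82 GiB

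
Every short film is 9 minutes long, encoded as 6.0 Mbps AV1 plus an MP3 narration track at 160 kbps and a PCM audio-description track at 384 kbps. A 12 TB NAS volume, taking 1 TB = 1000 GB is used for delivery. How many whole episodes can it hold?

27166

9 min = 540 s
Audio total: 160 + 384 = 544 kbps = 0.544 Mbps.
Total bitrate: 6.544 Mbps.
Per item: 6.544 Mbps × 540 s = 3,534 Mb = 441.7 MB.
Capacity: 12 TB = 96,000,000 Mb; 27166.53 items → 27166 complete.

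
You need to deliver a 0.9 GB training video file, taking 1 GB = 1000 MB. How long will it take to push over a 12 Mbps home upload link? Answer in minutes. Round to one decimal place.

File: 0.9 GB = 7200.0 Mb.
At 12 Mbps: 7200.0 / 12 = 600.0 s ≈ 10 minutes.

10.0 minutes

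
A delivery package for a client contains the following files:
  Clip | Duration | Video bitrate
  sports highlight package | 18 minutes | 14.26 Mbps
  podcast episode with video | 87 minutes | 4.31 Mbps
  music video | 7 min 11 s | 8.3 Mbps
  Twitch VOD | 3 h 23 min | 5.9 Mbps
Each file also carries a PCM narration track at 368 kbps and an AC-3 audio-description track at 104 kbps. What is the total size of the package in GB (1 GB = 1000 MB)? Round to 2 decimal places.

15.28 GB

Audio total: 368 + 104 = 472 kbps = 0.472 Mbps.
sports highlight package: 14.732 Mbps × 1080 s = 15910.6 Mb
podcast episode with video: 4.782 Mbps × 5220 s = 24962.0 Mb
music video: 8.772 Mbps × 431 s = 3780.7 Mb
Twitch VOD: 6.372 Mbps × 12180 s = 77611.0 Mb
Total: 122264.3 Mb = 15283.0 MB.
= 15.28 GB.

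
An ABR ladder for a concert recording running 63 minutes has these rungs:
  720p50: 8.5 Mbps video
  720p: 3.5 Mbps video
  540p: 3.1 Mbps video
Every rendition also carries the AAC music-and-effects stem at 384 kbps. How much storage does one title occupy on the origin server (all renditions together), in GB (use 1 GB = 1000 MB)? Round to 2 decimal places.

7.68 GB

63 min = 3780 s
Audio: 384 kbps = 0.384 Mbps.
Sum of rendition bitrates: (8.5+0.384) + (3.5+0.384) + (3.1+0.384) = 16.252 Mbps.
× 3780 s = 61,433 Mb = 7,679 MB = 7.679 GB.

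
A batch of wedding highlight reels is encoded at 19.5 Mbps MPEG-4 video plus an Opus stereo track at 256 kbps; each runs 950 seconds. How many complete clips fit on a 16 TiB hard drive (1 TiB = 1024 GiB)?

7498

Audio: 256 kbps = 0.256 Mbps.
Total bitrate: 19.756 Mbps.
Per item: 19.756 Mbps × 950 s = 18,768 Mb = 2,346 MB.
Capacity: 16 TiB = 140,737,488 Mb; 7498.72 items → 7498 complete.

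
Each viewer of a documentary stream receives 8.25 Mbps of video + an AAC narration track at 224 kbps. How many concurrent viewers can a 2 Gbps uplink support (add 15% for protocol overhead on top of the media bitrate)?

205

Audio: 224 kbps = 0.224 Mbps.
Per-viewer media rate: 8.474 Mbps.
On the wire with 15% overhead: 9.745 Mbps.
2 Gbps = 2,000 Mbps; 2,000 / 9.745 = 205.23 → 205 viewers.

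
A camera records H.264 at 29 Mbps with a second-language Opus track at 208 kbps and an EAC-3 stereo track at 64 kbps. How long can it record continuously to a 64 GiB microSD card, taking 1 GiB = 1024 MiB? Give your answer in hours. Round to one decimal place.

5.2 hours

Audio total: 208 + 64 = 272 kbps = 0.272 Mbps.
Total bitrate: 29 + 0.272 = 29.272 Mbps.
Capacity: 64 GiB = 549,756 Mb.
Recording time: 549,756 / 29.272 = 18,781 s ≈ 5.22 hours.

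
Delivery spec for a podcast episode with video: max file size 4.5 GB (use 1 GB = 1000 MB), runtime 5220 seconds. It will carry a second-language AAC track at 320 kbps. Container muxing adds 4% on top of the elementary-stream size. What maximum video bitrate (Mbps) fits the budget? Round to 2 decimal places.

6.31 Mbps

Budget: 4.5 GB = 36000.0 Mb.
Stream payload after overhead: 36000.0 / 1.04 = 34615.4 Mb.
Total bitrate budget: 34615.4 Mb / 5220 s = 6.631 Mbps.
Audio: 320 kbps = 0.320 Mbps.
Video: 6.631 − 0.320 = 6.311 Mbps.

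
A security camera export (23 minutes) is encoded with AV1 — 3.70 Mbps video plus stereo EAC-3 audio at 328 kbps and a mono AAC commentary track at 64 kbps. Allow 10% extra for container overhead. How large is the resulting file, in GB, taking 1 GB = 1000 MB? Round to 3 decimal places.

0.776 GB

23 min = 1380 s
Audio total: 328 + 64 = 392 kbps = 0.392 Mbps.
Total bitrate: 3.70 + 0.392 = 4.092 Mbps.
Stream data: 4.092 Mbps × 1380 s = 5647.0 Mb.
With 10% container overhead: ×1.10.
6,212 Mb ÷ 8 = 776.5 MB → 0.7765 GB.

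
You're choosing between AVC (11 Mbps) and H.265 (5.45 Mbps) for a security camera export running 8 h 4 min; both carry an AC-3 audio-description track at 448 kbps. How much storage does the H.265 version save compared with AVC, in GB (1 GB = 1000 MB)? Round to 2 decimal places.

8 h 4 min = 484 min = 29040 s
Audio: 448 kbps = 0.448 Mbps.
AVC: 11.448 Mbps × 29040 s = 332449.9 Mb = 41.556 GB.
H.265: 5.898 Mbps × 29040 s = 171277.9 Mb = 21.410 GB.
Saving: 41.556 − 21.410 = 20.146 GB.

20.15 GB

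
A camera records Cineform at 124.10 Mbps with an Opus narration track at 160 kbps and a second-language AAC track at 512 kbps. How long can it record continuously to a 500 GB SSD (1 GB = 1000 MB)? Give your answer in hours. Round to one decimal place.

8.9 hours

Audio total: 160 + 512 = 672 kbps = 0.672 Mbps.
Total bitrate: 124.10 + 0.672 = 124.772 Mbps.
Capacity: 500 GB = 4,000,000 Mb.
Recording time: 4,000,000 / 124.772 = 32,058 s ≈ 8.91 hours.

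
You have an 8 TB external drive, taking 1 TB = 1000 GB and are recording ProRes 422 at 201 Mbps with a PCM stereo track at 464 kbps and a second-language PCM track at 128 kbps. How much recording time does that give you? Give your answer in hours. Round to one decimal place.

Audio total: 464 + 128 = 592 kbps = 0.592 Mbps.
Total bitrate: 201 + 0.592 = 201.592 Mbps.
Capacity: 8 TB = 64,000,000 Mb.
Recording time: 64,000,000 / 201.592 = 317,473 s ≈ 88.2 hours.

88.2 hours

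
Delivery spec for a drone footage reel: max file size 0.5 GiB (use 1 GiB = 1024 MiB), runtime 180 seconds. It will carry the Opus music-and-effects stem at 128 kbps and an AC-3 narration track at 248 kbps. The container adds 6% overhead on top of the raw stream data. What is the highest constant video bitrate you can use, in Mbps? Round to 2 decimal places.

Budget: 0.5 GiB = 4295.0 Mb.
Stream payload after overhead: 4295.0 / 1.06 = 4051.9 Mb.
Total bitrate budget: 4051.9 Mb / 180 s = 22.510 Mbps.
Audio total: 128 + 248 = 376 kbps = 0.376 Mbps.
Video: 22.510 − 0.376 = 22.134 Mbps.

22.13 Mbps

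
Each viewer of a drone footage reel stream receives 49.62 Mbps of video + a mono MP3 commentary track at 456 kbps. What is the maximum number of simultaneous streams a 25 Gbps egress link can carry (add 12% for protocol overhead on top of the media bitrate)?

Audio: 456 kbps = 0.456 Mbps.
Per-viewer media rate: 50.076 Mbps.
On the wire with 12% overhead: 56.085 Mbps.
25 Gbps = 25,000 Mbps; 25,000 / 56.085 = 445.75 → 445 viewers.

445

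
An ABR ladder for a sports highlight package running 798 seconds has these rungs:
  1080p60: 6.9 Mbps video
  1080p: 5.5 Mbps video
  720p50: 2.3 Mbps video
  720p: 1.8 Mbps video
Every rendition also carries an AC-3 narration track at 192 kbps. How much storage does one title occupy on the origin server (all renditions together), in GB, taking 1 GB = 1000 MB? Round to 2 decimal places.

1.72 GB

Audio: 192 kbps = 0.192 Mbps.
Sum of rendition bitrates: (6.9+0.192) + (5.5+0.192) + (2.3+0.192) + (1.8+0.192) = 17.268 Mbps.
× 798 s = 13,780 Mb = 1,722 MB = 1.722 GB.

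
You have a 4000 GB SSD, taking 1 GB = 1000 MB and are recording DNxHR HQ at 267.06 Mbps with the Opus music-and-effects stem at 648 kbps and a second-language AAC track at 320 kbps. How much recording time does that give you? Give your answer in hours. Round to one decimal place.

33.2 hours

Audio total: 648 + 320 = 968 kbps = 0.968 Mbps.
Total bitrate: 267.06 + 0.968 = 268.028 Mbps.
Capacity: 4000 GB = 32,000,000 Mb.
Recording time: 32,000,000 / 268.028 = 119,391 s ≈ 33.2 hours.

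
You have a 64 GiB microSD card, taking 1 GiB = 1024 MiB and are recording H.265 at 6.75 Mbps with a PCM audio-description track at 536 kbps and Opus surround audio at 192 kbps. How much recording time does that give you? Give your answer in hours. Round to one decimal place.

20.4 hours

Audio total: 536 + 192 = 728 kbps = 0.728 Mbps.
Total bitrate: 6.75 + 0.728 = 7.478 Mbps.
Capacity: 64 GiB = 549,756 Mb.
Recording time: 549,756 / 7.478 = 73,516 s ≈ 20.4 hours.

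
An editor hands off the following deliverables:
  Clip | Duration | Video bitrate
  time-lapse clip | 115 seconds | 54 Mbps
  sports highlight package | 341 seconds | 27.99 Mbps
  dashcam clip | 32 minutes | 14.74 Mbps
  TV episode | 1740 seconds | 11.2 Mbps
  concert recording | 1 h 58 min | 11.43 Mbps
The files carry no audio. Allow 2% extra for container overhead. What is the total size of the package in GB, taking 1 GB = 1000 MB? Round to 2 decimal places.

time-lapse clip: 54.000 Mbps × 115 s × 1.02 = 6334.2 Mb
sports highlight package: 27.990 Mbps × 341 s × 1.02 = 9735.5 Mb
dashcam clip: 14.740 Mbps × 1920 s × 1.02 = 28866.8 Mb
TV episode: 11.200 Mbps × 1740 s × 1.02 = 19877.8 Mb
concert recording: 11.430 Mbps × 7080 s × 1.02 = 82542.9 Mb
Total: 147357.1 Mb = 18419.6 MB.
= 18.42 GB.

18.42 GB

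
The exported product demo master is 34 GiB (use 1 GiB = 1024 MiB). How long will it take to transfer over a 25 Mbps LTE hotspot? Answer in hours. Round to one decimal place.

File: 34 GiB = 292057.8 Mb.
At 25 Mbps: 292057.8 / 25 = 11682.3 s ≈ 3.25 hours.

3.2 hours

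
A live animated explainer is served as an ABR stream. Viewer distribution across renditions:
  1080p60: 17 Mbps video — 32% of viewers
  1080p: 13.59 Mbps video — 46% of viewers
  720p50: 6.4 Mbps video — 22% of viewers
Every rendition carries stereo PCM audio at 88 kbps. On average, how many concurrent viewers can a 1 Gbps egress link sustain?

75

Audio: 88 kbps = 0.088 Mbps.
Average per-viewer bitrate: 0.32×17.088 + 0.46×13.678 + 0.22×6.488 = 13.187 Mbps.
1 Gbps = 1,000 Mbps; 1,000 / 13.187 = 75.83 → 75.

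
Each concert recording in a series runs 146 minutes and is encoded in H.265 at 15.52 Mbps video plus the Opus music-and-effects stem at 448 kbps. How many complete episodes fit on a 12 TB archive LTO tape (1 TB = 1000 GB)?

686

146 min = 8760 s
Audio: 448 kbps = 0.448 Mbps.
Total bitrate: 15.968 Mbps.
Per item: 15.968 Mbps × 8760 s = 139,880 Mb = 17,485 MB.
Capacity: 12 TB = 96,000,000 Mb; 686.30 items → 686 complete.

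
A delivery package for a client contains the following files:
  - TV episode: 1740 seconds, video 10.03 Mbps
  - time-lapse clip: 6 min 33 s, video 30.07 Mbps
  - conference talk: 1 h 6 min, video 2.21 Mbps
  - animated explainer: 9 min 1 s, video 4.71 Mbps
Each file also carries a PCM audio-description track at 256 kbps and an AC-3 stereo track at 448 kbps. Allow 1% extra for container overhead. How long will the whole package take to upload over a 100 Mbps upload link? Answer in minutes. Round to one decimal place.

Audio total: 256 + 448 = 704 kbps = 0.704 Mbps.
TV episode: 10.734 Mbps × 1740 s × 1.01 = 18863.9 Mb
time-lapse clip: 30.774 Mbps × 393 s × 1.01 = 12215.1 Mb
conference talk: 2.914 Mbps × 3960 s × 1.01 = 11654.8 Mb
animated explainer: 5.414 Mbps × 541 s × 1.01 = 2958.3 Mb
Total: 45692.2 Mb = 5711.5 MB.
At 100 Mbps: 45692.2 / 100 = 457 s ≈ 7.62 minutes.

7.6 minutes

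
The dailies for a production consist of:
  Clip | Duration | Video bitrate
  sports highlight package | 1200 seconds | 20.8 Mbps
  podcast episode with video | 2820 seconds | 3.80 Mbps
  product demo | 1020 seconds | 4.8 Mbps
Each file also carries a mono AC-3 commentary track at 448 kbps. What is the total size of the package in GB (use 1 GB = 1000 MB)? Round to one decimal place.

5.4 GB

Audio: 448 kbps = 0.448 Mbps.
sports highlight package: 21.248 Mbps × 1200 s = 25497.6 Mb
podcast episode with video: 4.248 Mbps × 2820 s = 11979.4 Mb
product demo: 5.248 Mbps × 1020 s = 5353.0 Mb
Total: 42829.9 Mb = 5353.7 MB.
= 5.354 GB.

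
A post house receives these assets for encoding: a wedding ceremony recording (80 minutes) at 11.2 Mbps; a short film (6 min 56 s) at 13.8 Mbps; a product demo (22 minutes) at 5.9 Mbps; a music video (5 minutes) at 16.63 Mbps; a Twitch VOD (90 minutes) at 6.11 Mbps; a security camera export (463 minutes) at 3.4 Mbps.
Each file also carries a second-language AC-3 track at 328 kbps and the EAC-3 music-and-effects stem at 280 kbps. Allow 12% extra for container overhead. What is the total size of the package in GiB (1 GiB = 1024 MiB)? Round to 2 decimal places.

Audio total: 328 + 280 = 608 kbps = 0.608 Mbps.
wedding ceremony recording: 11.808 Mbps × 4800 s × 1.12 = 63479.8 Mb
short film: 14.408 Mbps × 416 s × 1.12 = 6713.0 Mb
product demo: 6.508 Mbps × 1320 s × 1.12 = 9621.4 Mb
music video: 17.238 Mbps × 300 s × 1.12 = 5792.0 Mb
Twitch VOD: 6.718 Mbps × 5400 s × 1.12 = 40630.5 Mb
security camera export: 4.008 Mbps × 27780 s × 1.12 = 124703.3 Mb
Total: 250940.0 Mb = 31367.5 MB.
= 29.21 GiB.

29.21 GiB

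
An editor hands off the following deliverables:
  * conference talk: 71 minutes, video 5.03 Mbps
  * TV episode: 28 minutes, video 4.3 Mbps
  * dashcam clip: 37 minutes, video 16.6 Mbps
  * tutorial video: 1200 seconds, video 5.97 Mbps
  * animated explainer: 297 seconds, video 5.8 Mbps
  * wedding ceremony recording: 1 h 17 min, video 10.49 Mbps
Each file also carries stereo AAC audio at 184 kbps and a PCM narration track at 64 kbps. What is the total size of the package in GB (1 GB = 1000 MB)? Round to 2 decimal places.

15.80 GB

Audio total: 184 + 64 = 248 kbps = 0.248 Mbps.
conference talk: 5.278 Mbps × 4260 s = 22484.3 Mb
TV episode: 4.548 Mbps × 1680 s = 7640.6 Mb
dashcam clip: 16.848 Mbps × 2220 s = 37402.6 Mb
tutorial video: 6.218 Mbps × 1200 s = 7461.6 Mb
animated explainer: 6.048 Mbps × 297 s = 1796.3 Mb
wedding ceremony recording: 10.738 Mbps × 4620 s = 49609.6 Mb
Total: 126394.9 Mb = 15799.4 MB.
= 15.80 GB.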